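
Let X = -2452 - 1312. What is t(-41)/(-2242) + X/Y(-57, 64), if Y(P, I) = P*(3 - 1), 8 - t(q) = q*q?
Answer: 227095/6726 ≈ 33.764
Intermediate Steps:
X = -3764
t(q) = 8 - q² (t(q) = 8 - q*q = 8 - q²)
Y(P, I) = 2*P (Y(P, I) = P*2 = 2*P)
t(-41)/(-2242) + X/Y(-57, 64) = (8 - 1*(-41)²)/(-2242) - 3764/(2*(-57)) = (8 - 1*1681)*(-1/2242) - 3764/(-114) = (8 - 1681)*(-1/2242) - 3764*(-1/114) = -1673*(-1/2242) + 1882/57 = 1673/2242 + 1882/57 = 227095/6726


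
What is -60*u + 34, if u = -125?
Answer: 7534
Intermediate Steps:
-60*u + 34 = -60*(-125) + 34 = 7500 + 34 = 7534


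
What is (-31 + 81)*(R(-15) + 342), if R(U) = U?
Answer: 16350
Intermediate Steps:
(-31 + 81)*(R(-15) + 342) = (-31 + 81)*(-15 + 342) = 50*327 = 16350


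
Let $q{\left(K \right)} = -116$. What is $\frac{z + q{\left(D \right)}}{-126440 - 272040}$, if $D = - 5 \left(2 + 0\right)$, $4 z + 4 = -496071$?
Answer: $\frac{496539}{1593920} \approx 0.31152$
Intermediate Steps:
$z = - \frac{496075}{4}$ ($z = -1 + \frac{1}{4} \left(-496071\right) = -1 - \frac{496071}{4} = - \frac{496075}{4} \approx -1.2402 \cdot 10^{5}$)
$D = -10$ ($D = \left(-5\right) 2 = -10$)
$\frac{z + q{\left(D \right)}}{-126440 - 272040} = \frac{- \frac{496075}{4} - 116}{-126440 - 272040} = - \frac{496539}{4 \left(-398480\right)} = \left(- \frac{496539}{4}\right) \left(- \frac{1}{398480}\right) = \frac{496539}{1593920}$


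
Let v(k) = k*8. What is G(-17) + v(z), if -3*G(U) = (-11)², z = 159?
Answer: 3695/3 ≈ 1231.7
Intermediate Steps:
G(U) = -121/3 (G(U) = -⅓*(-11)² = -⅓*121 = -121/3)
v(k) = 8*k
G(-17) + v(z) = -121/3 + 8*159 = -121/3 + 1272 = 3695/3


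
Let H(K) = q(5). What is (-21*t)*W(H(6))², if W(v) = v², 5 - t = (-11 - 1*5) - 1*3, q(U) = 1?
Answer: -504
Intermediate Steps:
H(K) = 1
t = 24 (t = 5 - ((-11 - 1*5) - 1*3) = 5 - ((-11 - 5) - 3) = 5 - (-16 - 3) = 5 - 1*(-19) = 5 + 19 = 24)
(-21*t)*W(H(6))² = (-21*24)*(1²)² = -504*1² = -504*1 = -504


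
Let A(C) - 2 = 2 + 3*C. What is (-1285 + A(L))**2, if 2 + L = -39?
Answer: 1971216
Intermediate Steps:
L = -41 (L = -2 - 39 = -41)
A(C) = 4 + 3*C (A(C) = 2 + (2 + 3*C) = 4 + 3*C)
(-1285 + A(L))**2 = (-1285 + (4 + 3*(-41)))**2 = (-1285 + (4 - 123))**2 = (-1285 - 119)**2 = (-1404)**2 = 1971216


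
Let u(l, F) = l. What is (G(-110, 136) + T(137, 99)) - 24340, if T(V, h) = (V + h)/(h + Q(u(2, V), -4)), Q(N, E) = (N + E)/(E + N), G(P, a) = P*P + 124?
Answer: -302841/25 ≈ -12114.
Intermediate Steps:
G(P, a) = 124 + P² (G(P, a) = P² + 124 = 124 + P²)
Q(N, E) = 1 (Q(N, E) = (E + N)/(E + N) = 1)
T(V, h) = (V + h)/(1 + h) (T(V, h) = (V + h)/(h + 1) = (V + h)/(1 + h))
(G(-110, 136) + T(137, 99)) - 24340 = ((124 + (-110)²) + (137 + 99)/(1 + 99)) - 24340 = ((124 + 12100) + 236/100) - 24340 = (12224 + (1/100)*236) - 24340 = (12224 + 59/25) - 24340 = 305659/25 - 24340 = -302841/25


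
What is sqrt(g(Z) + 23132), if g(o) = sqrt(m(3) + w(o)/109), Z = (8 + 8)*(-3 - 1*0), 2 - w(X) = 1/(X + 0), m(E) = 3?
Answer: sqrt(9893926512 + 327*sqrt(5164311))/654 ≈ 152.10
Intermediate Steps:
w(X) = 2 - 1/X (w(X) = 2 - 1/(X + 0) = 2 - 1/X)
Z = -48 (Z = 16*(-3 + 0) = 16*(-3) = -48)
g(o) = sqrt(329/109 - 1/(109*o)) (g(o) = sqrt(3 + (2 - 1/o)/109) = sqrt(3 + (2 - 1/o)*(1/109)) = sqrt(3 + (2/109 - 1/(109*o))) = sqrt(329/109 - 1/(109*o)))
sqrt(g(Z) + 23132) = sqrt(sqrt(35861 - 109/(-48))/109 + 23132) = sqrt(sqrt(35861 - 109*(-1/48))/109 + 23132) = sqrt(sqrt(35861 + 109/48)/109 + 23132) = sqrt(sqrt(1721437/48)/109 + 23132) = sqrt((sqrt(5164311)/12)/109 + 23132) = sqrt(sqrt(5164311)/1308 + 23132) = sqrt(23132 + sqrt(5164311)/1308)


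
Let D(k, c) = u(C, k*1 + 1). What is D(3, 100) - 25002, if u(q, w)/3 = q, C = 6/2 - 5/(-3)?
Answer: -24988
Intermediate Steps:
C = 14/3 (C = 6*(1/2) - 5*(-1/3) = 3 + 5/3 = 14/3 ≈ 4.6667)
u(q, w) = 3*q
D(k, c) = 14 (D(k, c) = 3*(14/3) = 14)
D(3, 100) - 25002 = 14 - 25002 = -24988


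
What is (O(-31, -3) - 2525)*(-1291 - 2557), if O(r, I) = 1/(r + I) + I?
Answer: 165373572/17 ≈ 9.7279e+6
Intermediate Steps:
O(r, I) = I + 1/(I + r) (O(r, I) = 1/(I + r) + I = I + 1/(I + r))
(O(-31, -3) - 2525)*(-1291 - 2557) = ((1 + (-3)² - 3*(-31))/(-3 - 31) - 2525)*(-1291 - 2557) = ((1 + 9 + 93)/(-34) - 2525)*(-3848) = (-1/34*103 - 2525)*(-3848) = (-103/34 - 2525)*(-3848) = -85953/34*(-3848) = 165373572/17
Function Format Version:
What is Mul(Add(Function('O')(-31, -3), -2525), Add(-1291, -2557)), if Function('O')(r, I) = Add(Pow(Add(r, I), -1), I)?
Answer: Rational(165373572, 17) ≈ 9.7279e+6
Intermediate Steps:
Function('O')(r, I) = Add(I, Pow(Add(I, r), -1)) (Function('O')(r, I) = Add(Pow(Add(I, r), -1), I) = Add(I, Pow(Add(I, r), -1)))
Mul(Add(Function('O')(-31, -3), -2525), Add(-1291, -2557)) = Mul(Add(Mul(Pow(Add(-3, -31), -1), Add(1, Pow(-3, 2), Mul(-3, -31))), -2525), Add(-1291, -2557)) = Mul(Add(Mul(Pow(-34, -1), Add(1, 9, 93)), -2525), -3848) = Mul(Add(Mul(Rational(-1, 34), 103), -2525), -3848) = Mul(Add(Rational(-103, 34), -2525), -3848) = Mul(Rational(-85953, 34), -3848) = Rational(165373572, 17)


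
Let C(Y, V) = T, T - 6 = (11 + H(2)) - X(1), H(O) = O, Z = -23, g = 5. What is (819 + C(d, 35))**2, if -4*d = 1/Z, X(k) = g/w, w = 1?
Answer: 693889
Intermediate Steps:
X(k) = 5 (X(k) = 5/1 = 5*1 = 5)
d = 1/92 (d = -1/4/(-23) = -1/4*(-1/23) = 1/92 ≈ 0.010870)
T = 14 (T = 6 + ((11 + 2) - 1*5) = 6 + (13 - 5) = 6 + 8 = 14)
C(Y, V) = 14
(819 + C(d, 35))**2 = (819 + 14)**2 = 833**2 = 693889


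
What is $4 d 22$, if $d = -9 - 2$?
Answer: $-968$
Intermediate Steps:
$d = -11$
$4 d 22 = 4 \left(-11\right) 22 = \left(-44\right) 22 = -968$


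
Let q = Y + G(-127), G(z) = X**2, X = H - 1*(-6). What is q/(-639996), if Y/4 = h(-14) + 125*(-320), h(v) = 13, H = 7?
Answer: 159779/639996 ≈ 0.24966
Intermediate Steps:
X = 13 (X = 7 - 1*(-6) = 7 + 6 = 13)
G(z) = 169 (G(z) = 13**2 = 169)
Y = -159948 (Y = 4*(13 + 125*(-320)) = 4*(13 - 40000) = 4*(-39987) = -159948)
q = -159779 (q = -159948 + 169 = -159779)
q/(-639996) = -159779/(-639996) = -159779*(-1/639996) = 159779/639996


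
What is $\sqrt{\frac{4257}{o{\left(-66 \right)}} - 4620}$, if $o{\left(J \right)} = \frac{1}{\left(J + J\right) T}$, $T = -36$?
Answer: $2 \sqrt{5056161} \approx 4497.2$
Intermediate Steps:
$o{\left(J \right)} = - \frac{1}{72 J}$ ($o{\left(J \right)} = \frac{1}{\left(J + J\right) \left(-36\right)} = \frac{1}{2 J} \left(- \frac{1}{36}\right) = - \frac{1}{72 J}$)
$\sqrt{\frac{4257}{o{\left(-66 \right)}} - 4620} = \sqrt{\frac{4257}{\left(- \frac{1}{72}\right) \frac{1}{-66}} - 4620} = \sqrt{\frac{4257}{\left(- \frac{1}{72}\right) \left(- \frac{1}{66}\right)} - 4620} = \sqrt{4257 \frac{1}{\frac{1}{4752}} - 4620} = \sqrt{4257 \cdot 4752 - 4620} = \sqrt{20229264 - 4620} = \sqrt{20224644} = 2 \sqrt{5056161}$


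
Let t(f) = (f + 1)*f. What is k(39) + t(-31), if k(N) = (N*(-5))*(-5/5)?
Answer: 1125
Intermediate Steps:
k(N) = 5*N (k(N) = (-5*N)*(-5*⅕) = -5*N*(-1) = 5*N)
t(f) = f*(1 + f) (t(f) = (1 + f)*f = f*(1 + f))
k(39) + t(-31) = 5*39 - 31*(1 - 31) = 195 - 31*(-30) = 195 + 930 = 1125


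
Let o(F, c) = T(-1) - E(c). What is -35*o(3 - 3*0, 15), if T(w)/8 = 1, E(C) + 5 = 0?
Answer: -455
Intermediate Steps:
E(C) = -5 (E(C) = -5 + 0 = -5)
T(w) = 8 (T(w) = 8*1 = 8)
o(F, c) = 13 (o(F, c) = 8 - 1*(-5) = 8 + 5 = 13)
-35*o(3 - 3*0, 15) = -35*13 = -455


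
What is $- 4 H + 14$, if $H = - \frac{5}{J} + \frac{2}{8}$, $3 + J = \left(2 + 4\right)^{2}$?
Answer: $\frac{449}{33} \approx 13.606$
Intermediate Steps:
$J = 33$ ($J = -3 + \left(2 + 4\right)^{2} = -3 + 6^{2} = -3 + 36 = 33$)
$H = \frac{13}{132}$ ($H = - \frac{5}{33} + \frac{2}{8} = \left(-5\right) \frac{1}{33} + 2 \cdot \frac{1}{8} = - \frac{5}{33} + \frac{1}{4} = \frac{13}{132} \approx 0.098485$)
$- 4 H + 14 = \left(-4\right) \frac{13}{132} + 14 = - \frac{13}{33} + 14 = \frac{449}{33}$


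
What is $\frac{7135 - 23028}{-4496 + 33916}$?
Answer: $- \frac{15893}{29420} \approx -0.54021$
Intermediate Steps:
$\frac{7135 - 23028}{-4496 + 33916} = - \frac{15893}{29420}$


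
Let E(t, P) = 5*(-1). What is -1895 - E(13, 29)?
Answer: -1890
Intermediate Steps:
E(t, P) = -5
-1895 - E(13, 29) = -1895 - 1*(-5) = -1895 + 5 = -1890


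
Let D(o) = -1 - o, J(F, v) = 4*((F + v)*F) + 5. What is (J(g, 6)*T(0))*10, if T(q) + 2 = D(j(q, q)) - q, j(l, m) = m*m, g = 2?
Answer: -2070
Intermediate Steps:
j(l, m) = m²
J(F, v) = 5 + 4*F*(F + v) (J(F, v) = 4*(F*(F + v)) + 5 = 4*F*(F + v) + 5 = 5 + 4*F*(F + v))
T(q) = -3 - q - q² (T(q) = -2 + ((-1 - q²) - q) = -2 + (-1 - q - q²) = -3 - q - q²)
(J(g, 6)*T(0))*10 = ((5 + 4*2² + 4*2*6)*(-3 - 1*0 - 1*0²))*10 = ((5 + 4*4 + 48)*(-3 + 0 - 1*0))*10 = ((5 + 16 + 48)*(-3 + 0 + 0))*10 = (69*(-3))*10 = -207*10 = -2070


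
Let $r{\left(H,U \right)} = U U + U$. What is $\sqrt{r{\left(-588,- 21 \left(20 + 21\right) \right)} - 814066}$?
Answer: $i \sqrt{73606} \approx 271.3 i$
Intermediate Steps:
$r{\left(H,U \right)} = U + U^{2}$ ($r{\left(H,U \right)} = U^{2} + U = U + U^{2}$)
$\sqrt{r{\left(-588,- 21 \left(20 + 21\right) \right)} - 814066} = \sqrt{- 21 \left(20 + 21\right) \left(1 - 21 \left(20 + 21\right)\right) - 814066} = \sqrt{\left(-21\right) 41 \left(1 - 861\right) - 814066} = \sqrt{- 861 \left(1 - 861\right) - 814066} = \sqrt{\left(-861\right) \left(-860\right) - 814066} = \sqrt{740460 - 814066} = \sqrt{-73606} = i \sqrt{73606}$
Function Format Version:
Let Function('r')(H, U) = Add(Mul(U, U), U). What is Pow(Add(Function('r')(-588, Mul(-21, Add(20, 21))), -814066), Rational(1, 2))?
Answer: Mul(I, Pow(73606, Rational(1, 2))) ≈ Mul(271.30, I)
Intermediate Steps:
Function('r')(H, U) = Add(U, Pow(U, 2)) (Function('r')(H, U) = Add(Pow(U, 2), U) = Add(U, Pow(U, 2)))
Pow(Add(Function('r')(-588, Mul(-21, Add(20, 21))), -814066), Rational(1, 2)) = Pow(Add(Mul(Mul(-21, Add(20, 21)), Add(1, Mul(-21, Add(20, 21)))), -814066), Rational(1, 2)) = Pow(Add(Mul(Mul(-21, 41), Add(1, Mul(-21, 41))), -814066), Rational(1, 2)) = Pow(Add(Mul(-861, Add(1, -861)), -814066), Rational(1, 2)) = Pow(Add(Mul(-861, -860), -814066), Rational(1, 2)) = Pow(Add(740460, -814066), Rational(1, 2)) = Pow(-73606, Rational(1, 2)) = Mul(I, Pow(73606, Rational(1, 2)))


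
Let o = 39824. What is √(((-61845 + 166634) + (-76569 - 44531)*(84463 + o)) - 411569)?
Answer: 12*I*√104524045 ≈ 1.2268e+5*I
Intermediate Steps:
√(((-61845 + 166634) + (-76569 - 44531)*(84463 + o)) - 411569) = √(((-61845 + 166634) + (-76569 - 44531)*(84463 + 39824)) - 411569) = √((104789 - 121100*124287) - 411569) = √((104789 - 15051155700) - 411569) = √(-15051050911 - 411569) = √(-15051462480) = 12*I*√104524045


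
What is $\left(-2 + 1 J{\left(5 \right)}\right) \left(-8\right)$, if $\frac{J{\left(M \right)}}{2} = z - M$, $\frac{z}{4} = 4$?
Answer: $-160$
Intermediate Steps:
$z = 16$ ($z = 4 \cdot 4 = 16$)
$J{\left(M \right)} = 32 - 2 M$ ($J{\left(M \right)} = 2 \left(16 - M\right) = 32 - 2 M$)
$\left(-2 + 1 J{\left(5 \right)}\right) \left(-8\right) = \left(-2 + 1 \left(32 - 10\right)\right) \left(-8\right) = \left(-2 + 1 \cdot 22\right) \left(-8\right) = \left(-2 + 22\right) \left(-8\right) = 20 \left(-8\right) = -160$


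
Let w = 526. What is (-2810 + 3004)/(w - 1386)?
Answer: -97/430 ≈ -0.22558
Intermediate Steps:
(-2810 + 3004)/(w - 1386) = (-2810 + 3004)/(526 - 1386) = 194/(-860) = 194*(-1/860) = -97/430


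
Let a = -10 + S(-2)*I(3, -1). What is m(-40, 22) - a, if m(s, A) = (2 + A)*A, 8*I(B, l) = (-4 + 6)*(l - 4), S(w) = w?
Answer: 1071/2 ≈ 535.50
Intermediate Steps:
I(B, l) = -1 + l/4 (I(B, l) = ((-4 + 6)*(l - 4))/8 = (2*(-4 + l))/8 = (-8 + 2*l)/8 = -1 + l/4)
m(s, A) = A*(2 + A)
a = -15/2 (a = -10 - 2*(-1 + (¼)*(-1)) = -10 - 2*(-1 - ¼) = -10 - 2*(-5/4) = -10 + 5/2 = -15/2 ≈ -7.5000)
m(-40, 22) - a = 22*(2 + 22) - 1*(-15/2) = 22*24 + 15/2 = 528 + 15/2 = 1071/2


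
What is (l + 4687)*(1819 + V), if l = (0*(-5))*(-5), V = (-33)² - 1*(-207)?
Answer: 14600005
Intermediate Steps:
V = 1296 (V = 1089 + 207 = 1296)
l = 0 (l = 0*(-5) = 0)
(l + 4687)*(1819 + V) = (0 + 4687)*(1819 + 1296) = 4687*3115 = 14600005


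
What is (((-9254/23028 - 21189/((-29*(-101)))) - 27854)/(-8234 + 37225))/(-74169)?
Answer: 9303167453/717975860038974 ≈ 1.2957e-5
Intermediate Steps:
(((-9254/23028 - 21189/((-29*(-101)))) - 27854)/(-8234 + 37225))/(-74169) = (((-9254*1/23028 - 21189/2929) - 27854)/28991)*(-1/74169) = (((-4627/11514 - 21189*1/2929) - 27854)*(1/28991))*(-1/74169) = (((-4627/11514 - 21189/2929) - 27854)*(1/28991))*(-1/74169) = ((-2549729/333906 - 27854)*(1/28991))*(-1/74169) = -9303167453/333906*1/28991*(-1/74169) = -9303167453/9680268846*(-1/74169) = 9303167453/717975860038974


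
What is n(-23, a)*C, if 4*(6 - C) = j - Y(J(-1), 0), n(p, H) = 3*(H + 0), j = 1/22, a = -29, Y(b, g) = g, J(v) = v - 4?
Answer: -45849/88 ≈ -521.01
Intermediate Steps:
J(v) = -4 + v
j = 1/22 ≈ 0.045455
n(p, H) = 3*H
C = 527/88 (C = 6 - (1/22 - 1*0)/4 = 6 - (1/22 + 0)/4 = 6 - ¼*1/22 = 6 - 1/88 = 527/88 ≈ 5.9886)
n(-23, a)*C = (3*(-29))*(527/88) = -87*527/88 = -45849/88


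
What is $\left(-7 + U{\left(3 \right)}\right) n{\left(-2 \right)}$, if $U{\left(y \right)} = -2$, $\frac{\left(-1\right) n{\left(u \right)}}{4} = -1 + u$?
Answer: $-108$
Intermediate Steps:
$n{\left(u \right)} = 4 - 4 u$ ($n{\left(u \right)} = - 4 \left(-1 + u\right) = 4 - 4 u$)
$\left(-7 + U{\left(3 \right)}\right) n{\left(-2 \right)} = \left(-7 - 2\right) \left(4 - -8\right) = - 9 \left(4 + 8\right) = \left(-9\right) 12 = -108$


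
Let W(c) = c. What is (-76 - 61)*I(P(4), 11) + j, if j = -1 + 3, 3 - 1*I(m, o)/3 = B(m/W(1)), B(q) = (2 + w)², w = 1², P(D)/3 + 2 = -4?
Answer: 2468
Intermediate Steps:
P(D) = -18 (P(D) = -6 + 3*(-4) = -6 - 12 = -18)
w = 1
B(q) = 9 (B(q) = (2 + 1)² = 3² = 9)
I(m, o) = -18 (I(m, o) = 9 - 3*9 = 9 - 27 = -18)
j = 2
(-76 - 61)*I(P(4), 11) + j = (-76 - 61)*(-18) + 2 = -137*(-18) + 2 = 2466 + 2 = 2468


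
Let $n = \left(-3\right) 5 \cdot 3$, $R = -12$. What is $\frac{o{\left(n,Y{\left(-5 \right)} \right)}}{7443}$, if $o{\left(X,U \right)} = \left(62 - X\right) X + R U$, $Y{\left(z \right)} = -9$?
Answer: $- \frac{523}{827} \approx -0.63241$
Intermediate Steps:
$n = -45$ ($n = \left(-15\right) 3 = -45$)
$o{\left(X,U \right)} = - 12 U + X \left(62 - X\right)$ ($o{\left(X,U \right)} = \left(62 - X\right) X - 12 U = X \left(62 - X\right) - 12 U = - 12 U + X \left(62 - X\right)$)
$\frac{o{\left(n,Y{\left(-5 \right)} \right)}}{7443} = \frac{- \left(-45\right)^{2} - -108 + 62 \left(-45\right)}{7443} = \left(\left(-1\right) 2025 + 108 - 2790\right) \frac{1}{7443} = \left(-2025 + 108 - 2790\right) \frac{1}{7443} = \left(-4707\right) \frac{1}{7443} = - \frac{523}{827}$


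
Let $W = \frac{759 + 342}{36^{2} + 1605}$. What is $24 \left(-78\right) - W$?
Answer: $- \frac{1810591}{967} \approx -1872.4$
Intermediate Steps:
$W = \frac{367}{967}$ ($W = \frac{1101}{1296 + 1605} = \frac{1101}{2901} = 1101 \cdot \frac{1}{2901} = \frac{367}{967} \approx 0.37952$)
$24 \left(-78\right) - W = 24 \left(-78\right) - \frac{367}{967} = -1872 - \frac{367}{967} = - \frac{1810591}{967}$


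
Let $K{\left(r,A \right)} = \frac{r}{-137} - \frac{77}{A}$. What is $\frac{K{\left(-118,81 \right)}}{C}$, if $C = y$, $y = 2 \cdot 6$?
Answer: $- \frac{991}{133164} \approx -0.007442$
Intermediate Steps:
$y = 12$
$K{\left(r,A \right)} = - \frac{77}{A} - \frac{r}{137}$ ($K{\left(r,A \right)} = r \left(- \frac{1}{137}\right) - \frac{77}{A} = - \frac{r}{137} - \frac{77}{A} = - \frac{77}{A} - \frac{r}{137}$)
$C = 12$
$\frac{K{\left(-118,81 \right)}}{C} = \frac{- \frac{77}{81} - - \frac{118}{137}}{12} = \left(\left(-77\right) \frac{1}{81} + \frac{118}{137}\right) \frac{1}{12} = \left(- \frac{77}{81} + \frac{118}{137}\right) \frac{1}{12} = \left(- \frac{991}{11097}\right) \frac{1}{12} = - \frac{991}{133164}$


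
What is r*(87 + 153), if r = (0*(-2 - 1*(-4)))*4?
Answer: 0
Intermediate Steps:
r = 0 (r = (0*(-2 + 4))*4 = (0*2)*4 = 0*4 = 0)
r*(87 + 153) = 0*(87 + 153) = 0*240 = 0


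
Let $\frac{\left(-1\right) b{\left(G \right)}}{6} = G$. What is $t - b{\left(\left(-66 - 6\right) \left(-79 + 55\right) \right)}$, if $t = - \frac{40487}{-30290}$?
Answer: $\frac{314087207}{30290} \approx 10369.0$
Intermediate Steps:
$t = \frac{40487}{30290}$ ($t = \left(-40487\right) \left(- \frac{1}{30290}\right) = \frac{40487}{30290} \approx 1.3366$)
$b{\left(G \right)} = - 6 G$
$t - b{\left(\left(-66 - 6\right) \left(-79 + 55\right) \right)} = \frac{40487}{30290} - - 6 \left(-66 - 6\right) \left(-79 + 55\right) = \frac{40487}{30290} - - 6 \left(\left(-72\right) \left(-24\right)\right) = \frac{40487}{30290} - \left(-6\right) 1728 = \frac{40487}{30290} - -10368 = \frac{40487}{30290} + 10368 = \frac{314087207}{30290}$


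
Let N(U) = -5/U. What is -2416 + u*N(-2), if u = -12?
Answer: -2446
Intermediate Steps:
-2416 + u*N(-2) = -2416 - (-60)/(-2) = -2416 - (-60)*(-1)/2 = -2416 - 12*5/2 = -2416 - 30 = -2446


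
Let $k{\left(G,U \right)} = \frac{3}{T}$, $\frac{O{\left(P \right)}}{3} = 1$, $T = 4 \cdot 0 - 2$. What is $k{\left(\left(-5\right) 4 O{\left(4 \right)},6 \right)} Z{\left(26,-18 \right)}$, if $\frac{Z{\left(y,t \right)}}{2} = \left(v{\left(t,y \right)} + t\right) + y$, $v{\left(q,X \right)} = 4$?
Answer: $-36$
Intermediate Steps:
$T = -2$ ($T = 0 - 2 = -2$)
$O{\left(P \right)} = 3$ ($O{\left(P \right)} = 3 \cdot 1 = 3$)
$Z{\left(y,t \right)} = 8 + 2 t + 2 y$ ($Z{\left(y,t \right)} = 2 \left(\left(4 + t\right) + y\right) = 2 \left(4 + t + y\right) = 8 + 2 t + 2 y$)
$k{\left(G,U \right)} = - \frac{3}{2}$ ($k{\left(G,U \right)} = \frac{3}{-2} = 3 \left(- \frac{1}{2}\right) = - \frac{3}{2}$)
$k{\left(\left(-5\right) 4 O{\left(4 \right)},6 \right)} Z{\left(26,-18 \right)} = - \frac{3 \left(8 + 2 \left(-18\right) + 2 \cdot 26\right)}{2} = - \frac{3 \left(8 - 36 + 52\right)}{2} = \left(- \frac{3}{2}\right) 24 = -36$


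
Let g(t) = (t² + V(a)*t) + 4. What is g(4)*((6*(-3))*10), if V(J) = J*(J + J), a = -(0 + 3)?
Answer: -16560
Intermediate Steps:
a = -3 (a = -1*3 = -3)
V(J) = 2*J² (V(J) = J*(2*J) = 2*J²)
g(t) = 4 + t² + 18*t (g(t) = (t² + (2*(-3)²)*t) + 4 = (t² + (2*9)*t) + 4 = (t² + 18*t) + 4 = 4 + t² + 18*t)
g(4)*((6*(-3))*10) = (4 + 4² + 18*4)*((6*(-3))*10) = (4 + 16 + 72)*(-18*10) = 92*(-180) = -16560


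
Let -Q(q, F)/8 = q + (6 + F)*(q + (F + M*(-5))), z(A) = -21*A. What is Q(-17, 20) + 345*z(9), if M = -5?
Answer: -70893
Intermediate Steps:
Q(q, F) = -8*q - 8*(6 + F)*(25 + F + q) (Q(q, F) = -8*(q + (6 + F)*(q + (F - 5*(-5)))) = -8*(q + (6 + F)*(q + (F + 25))) = -8*(q + (6 + F)*(q + (25 + F))) = -8*(q + (6 + F)*(25 + F + q)) = -8*q - 8*(6 + F)*(25 + F + q))
Q(-17, 20) + 345*z(9) = (-1200 - 248*20 - 56*(-17) - 8*20² - 8*20*(-17)) + 345*(-21*9) = (-1200 - 4960 + 952 - 8*400 + 2720) + 345*(-189) = (-1200 - 4960 + 952 - 3200 + 2720) - 65205 = -5688 - 65205 = -70893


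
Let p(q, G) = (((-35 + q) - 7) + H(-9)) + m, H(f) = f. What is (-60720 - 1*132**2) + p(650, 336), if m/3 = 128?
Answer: -77161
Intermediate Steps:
m = 384 (m = 3*128 = 384)
p(q, G) = 333 + q (p(q, G) = (((-35 + q) - 7) - 9) + 384 = ((-42 + q) - 9) + 384 = (-51 + q) + 384 = 333 + q)
(-60720 - 1*132**2) + p(650, 336) = (-60720 - 1*132**2) + (333 + 650) = (-60720 - 1*17424) + 983 = (-60720 - 17424) + 983 = -78144 + 983 = -77161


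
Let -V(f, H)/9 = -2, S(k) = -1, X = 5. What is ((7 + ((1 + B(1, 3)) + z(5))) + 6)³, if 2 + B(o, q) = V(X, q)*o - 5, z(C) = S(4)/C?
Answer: 1906624/125 ≈ 15253.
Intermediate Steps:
V(f, H) = 18 (V(f, H) = -9*(-2) = 18)
z(C) = -1/C
B(o, q) = -7 + 18*o (B(o, q) = -2 + (18*o - 5) = -2 + (-5 + 18*o) = -7 + 18*o)
((7 + ((1 + B(1, 3)) + z(5))) + 6)³ = ((7 + ((1 + (-7 + 18*1)) - 1/5)) + 6)³ = ((7 + ((1 + (-7 + 18)) - 1*⅕)) + 6)³ = ((7 + ((1 + 11) - ⅕)) + 6)³ = ((7 + (12 - ⅕)) + 6)³ = ((7 + 59/5) + 6)³ = (94/5 + 6)³ = (124/5)³ = 1906624/125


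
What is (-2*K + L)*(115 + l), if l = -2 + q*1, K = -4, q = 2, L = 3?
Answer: 1265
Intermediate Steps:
l = 0 (l = -2 + 2*1 = -2 + 2 = 0)
(-2*K + L)*(115 + l) = (-2*(-4) + 3)*(115 + 0) = (8 + 3)*115 = 11*115 = 1265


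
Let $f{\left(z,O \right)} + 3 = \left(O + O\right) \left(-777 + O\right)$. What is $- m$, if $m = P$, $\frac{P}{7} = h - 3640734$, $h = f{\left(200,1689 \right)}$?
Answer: $3920007$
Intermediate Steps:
$f{\left(z,O \right)} = -3 + 2 O \left(-777 + O\right)$ ($f{\left(z,O \right)} = -3 + \left(O + O\right) \left(-777 + O\right) = -3 + 2 O \left(-777 + O\right)$)
$h = 3080733$ ($h = -3 - 2624706 + 2 \cdot 1689^{2} = -3 - 2624706 + 2 \cdot 2852721 = -3 - 2624706 + 5705442 = 3080733$)
$P = -3920007$ ($P = 7 \left(3080733 - 3640734\right) = 7 \left(-560001\right) = -3920007$)
$m = -3920007$
$- m = \left(-1\right) \left(-3920007\right) = 3920007$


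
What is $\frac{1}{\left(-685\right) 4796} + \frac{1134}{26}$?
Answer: $\frac{1862742407}{42708380} \approx 43.615$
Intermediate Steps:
$\frac{1}{\left(-685\right) 4796} + \frac{1134}{26} = \left(- \frac{1}{685}\right) \frac{1}{4796} + 1134 \cdot \frac{1}{26} = - \frac{1}{3285260} + \frac{567}{13} = \frac{1862742407}{42708380}$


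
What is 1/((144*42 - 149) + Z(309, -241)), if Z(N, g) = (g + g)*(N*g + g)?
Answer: 1/36016119 ≈ 2.7765e-8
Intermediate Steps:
Z(N, g) = 2*g*(g + N*g) (Z(N, g) = (2*g)*(g + N*g) = 2*g*(g + N*g))
1/((144*42 - 149) + Z(309, -241)) = 1/((144*42 - 149) + 2*(-241)²*(1 + 309)) = 1/((6048 - 149) + 2*58081*310) = 1/(5899 + 36010220) = 1/36016119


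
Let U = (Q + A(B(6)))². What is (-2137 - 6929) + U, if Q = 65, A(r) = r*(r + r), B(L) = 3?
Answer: -2177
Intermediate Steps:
A(r) = 2*r² (A(r) = r*(2*r) = 2*r²)
U = 6889 (U = (65 + 2*3²)² = (65 + 2*9)² = (65 + 18)² = 83² = 6889)
(-2137 - 6929) + U = (-2137 - 6929) + 6889 = -9066 + 6889 = -2177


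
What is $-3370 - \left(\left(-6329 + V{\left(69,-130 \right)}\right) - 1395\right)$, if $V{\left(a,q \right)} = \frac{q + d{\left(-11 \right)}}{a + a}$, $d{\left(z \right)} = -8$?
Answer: $4355$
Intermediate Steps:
$V{\left(a,q \right)} = \frac{-8 + q}{2 a}$ ($V{\left(a,q \right)} = \frac{q - 8}{a + a} = \frac{-8 + q}{2 a}$)
$-3370 - \left(\left(-6329 + V{\left(69,-130 \right)}\right) - 1395\right) = -3370 - \left(\left(-6329 + \frac{-8 - 130}{2 \cdot 69}\right) - 1395\right) = -3370 - \left(\left(-6329 + \frac{1}{2} \cdot \frac{1}{69} \left(-138\right)\right) - 1395\right) = -3370 - \left(\left(-6329 - 1\right) - 1395\right) = -3370 - \left(-6330 - 1395\right) = -3370 - -7725 = -3370 + 7725 = 4355$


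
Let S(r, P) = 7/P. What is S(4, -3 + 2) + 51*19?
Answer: 962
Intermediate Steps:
S(4, -3 + 2) + 51*19 = 7/(-3 + 2) + 51*19 = 7/(-1) + 969 = 7*(-1) + 969 = -7 + 969 = 962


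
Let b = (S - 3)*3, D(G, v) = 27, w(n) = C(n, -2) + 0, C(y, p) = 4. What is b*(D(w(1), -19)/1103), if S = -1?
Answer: -324/1103 ≈ -0.29374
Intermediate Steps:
w(n) = 4 (w(n) = 4 + 0 = 4)
b = -12 (b = (-1 - 3)*3 = -4*3 = -12)
b*(D(w(1), -19)/1103) = -324/1103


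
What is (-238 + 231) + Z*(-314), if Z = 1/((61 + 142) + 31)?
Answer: -976/117 ≈ -8.3419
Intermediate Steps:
Z = 1/234 (Z = 1/(203 + 31) = 1/234 ≈ 0.0042735)
(-238 + 231) + Z*(-314) = (-238 + 231) + (1/234)*(-314) = -7 - 157/117 = -976/117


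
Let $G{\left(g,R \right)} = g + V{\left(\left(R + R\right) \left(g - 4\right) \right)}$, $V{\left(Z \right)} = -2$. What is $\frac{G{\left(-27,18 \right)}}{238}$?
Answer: $- \frac{29}{238} \approx -0.12185$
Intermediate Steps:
$G{\left(g,R \right)} = -2 + g$ ($G{\left(g,R \right)} = g - 2 = -2 + g$)
$\frac{G{\left(-27,18 \right)}}{238} = \frac{-2 - 27}{238} = \left(-29\right) \frac{1}{238} = - \frac{29}{238}$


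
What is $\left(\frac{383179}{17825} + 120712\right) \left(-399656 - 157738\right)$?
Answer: $- \frac{1199553457887126}{17825} \approx -6.7296 \cdot 10^{10}$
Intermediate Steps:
$\left(\frac{383179}{17825} + 120712\right) \left(-399656 - 157738\right) = \left(383179 \cdot \frac{1}{17825} + 120712\right) \left(-557394\right) = \left(\frac{383179}{17825} + 120712\right) \left(-557394\right) = \frac{2152074579}{17825} \left(-557394\right) = - \frac{1199553457887126}{17825}$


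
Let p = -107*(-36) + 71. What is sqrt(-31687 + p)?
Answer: 2*I*sqrt(6941) ≈ 166.63*I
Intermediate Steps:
p = 3923 (p = 3852 + 71 = 3923)
sqrt(-31687 + p) = sqrt(-31687 + 3923) = sqrt(-27764) = 2*I*sqrt(6941)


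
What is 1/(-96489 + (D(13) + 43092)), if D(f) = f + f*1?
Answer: -1/53371 ≈ -1.8737e-5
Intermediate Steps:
D(f) = 2*f (D(f) = f + f = 2*f)
1/(-96489 + (D(13) + 43092)) = 1/(-96489 + (2*13 + 43092)) = 1/(-96489 + (26 + 43092)) = 1/(-96489 + 43118) = 1/(-53371) = -1/53371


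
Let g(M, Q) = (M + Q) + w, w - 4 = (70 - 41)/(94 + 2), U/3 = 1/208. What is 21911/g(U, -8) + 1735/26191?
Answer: -716183033453/120400027 ≈ -5948.4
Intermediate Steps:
U = 3/208 ≈ 0.014423
w = 413/96 (w = 4 + (70 - 41)/(94 + 2) = 4 + 29/96 = 413/96 ≈ 4.3021)
g(M, Q) = 413/96 + M + Q (g(M, Q) = (M + Q) + 413/96 = 413/96 + M + Q)
21911/g(U, -8) + 1735/26191 = 21911/(413/96 + 3/208 - 8) + 1735/26191 = 21911/(-4597/1248) + 1735*(1/26191) = 21911*(-1248/4597) + 1735/26191 = -27344928/4597 + 1735/26191 = -716183033453/120400027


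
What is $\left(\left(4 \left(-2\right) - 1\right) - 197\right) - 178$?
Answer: $-384$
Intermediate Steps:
$\left(\left(4 \left(-2\right) - 1\right) - 197\right) - 178 = \left(\left(-8 - 1\right) - 197\right) - 178 = \left(-9 - 197\right) - 178 = -206 - 178 = -384$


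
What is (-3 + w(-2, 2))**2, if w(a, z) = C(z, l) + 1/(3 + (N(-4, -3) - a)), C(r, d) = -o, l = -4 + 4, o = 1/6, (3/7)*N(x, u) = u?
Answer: 121/9 ≈ 13.444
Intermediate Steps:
N(x, u) = 7*u/3
o = 1/6 ≈ 0.16667
l = 0
C(r, d) = -1/6 (C(r, d) = -1*1/6 = -1/6)
w(a, z) = -1/6 + 1/(-4 - a) (w(a, z) = -1/6 + 1/(3 + ((7/3)*(-3) - a)) = -1/6 + 1/(3 + (-7 - a)) = -1/6 + 1/(-4 - a))
(-3 + w(-2, 2))**2 = (-3 + (-10 - 1*(-2))/(6*(4 - 2)))**2 = (-3 + (1/6)*(-10 + 2)/2)**2 = (-3 + (1/6)*(1/2)*(-8))**2 = (-3 - 2/3)**2 = (-11/3)**2 = 121/9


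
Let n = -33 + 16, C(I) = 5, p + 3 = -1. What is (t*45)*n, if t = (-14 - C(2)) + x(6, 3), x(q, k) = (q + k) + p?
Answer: 10710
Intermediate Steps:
p = -4 (p = -3 - 1 = -4)
x(q, k) = -4 + k + q (x(q, k) = (q + k) - 4 = (k + q) - 4 = -4 + k + q)
n = -17
t = -14 (t = (-14 - 1*5) + (-4 + 3 + 6) = (-14 - 5) + 5 = -19 + 5 = -14)
(t*45)*n = -14*45*(-17) = -630*(-17) = 10710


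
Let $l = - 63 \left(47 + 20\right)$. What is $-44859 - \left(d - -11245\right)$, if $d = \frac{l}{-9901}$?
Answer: $- \frac{555489925}{9901} \approx -56104.0$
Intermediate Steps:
$l = -4221$ ($l = \left(-63\right) 67 = -4221$)
$d = \frac{4221}{9901}$ ($d = - \frac{4221}{-9901} = \left(-4221\right) \left(- \frac{1}{9901}\right) = \frac{4221}{9901} \approx 0.42632$)
$-44859 - \left(d - -11245\right) = -44859 - \left(\frac{4221}{9901} - -11245\right) = -44859 - \left(\frac{4221}{9901} + 11245\right) = -44859 - \frac{111340966}{9901} = - \frac{555489925}{9901}$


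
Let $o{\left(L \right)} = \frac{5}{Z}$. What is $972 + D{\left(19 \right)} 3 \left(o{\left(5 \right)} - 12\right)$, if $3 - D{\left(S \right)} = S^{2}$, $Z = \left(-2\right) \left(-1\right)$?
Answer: $11175$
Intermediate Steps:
$Z = 2$
$D{\left(S \right)} = 3 - S^{2}$
$o{\left(L \right)} = \frac{5}{2}$
$972 + D{\left(19 \right)} 3 \left(o{\left(5 \right)} - 12\right) = 972 + \left(3 - 19^{2}\right) 3 \left(\frac{5}{2} - 12\right) = 972 + \left(3 - 361\right) 3 \left(- \frac{19}{2}\right) = 972 + \left(3 - 361\right) \left(- \frac{57}{2}\right) = 972 - -10203 = 972 + 10203 = 11175$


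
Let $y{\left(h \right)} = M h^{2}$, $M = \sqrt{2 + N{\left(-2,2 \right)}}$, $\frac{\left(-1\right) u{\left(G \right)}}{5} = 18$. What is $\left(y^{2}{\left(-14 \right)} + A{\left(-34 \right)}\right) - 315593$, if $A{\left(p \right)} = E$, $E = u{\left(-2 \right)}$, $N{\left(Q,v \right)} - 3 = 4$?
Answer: $30061$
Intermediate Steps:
$u{\left(G \right)} = -90$ ($u{\left(G \right)} = \left(-5\right) 18 = -90$)
$N{\left(Q,v \right)} = 7$ ($N{\left(Q,v \right)} = 3 + 4 = 7$)
$E = -90$
$A{\left(p \right)} = -90$
$M = 3$ ($M = \sqrt{2 + 7} = \sqrt{9} = 3$)
$y{\left(h \right)} = 3 h^{2}$
$\left(y^{2}{\left(-14 \right)} + A{\left(-34 \right)}\right) - 315593 = \left(\left(3 \left(-14\right)^{2}\right)^{2} - 90\right) - 315593 = \left(\left(3 \cdot 196\right)^{2} - 90\right) - 315593 = \left(588^{2} - 90\right) - 315593 = \left(345744 - 90\right) - 315593 = 345654 - 315593 = 30061$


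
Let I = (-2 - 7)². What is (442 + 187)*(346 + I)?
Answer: 268583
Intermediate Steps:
I = 81 (I = (-9)² = 81)
(442 + 187)*(346 + I) = (442 + 187)*(346 + 81) = 629*427 = 268583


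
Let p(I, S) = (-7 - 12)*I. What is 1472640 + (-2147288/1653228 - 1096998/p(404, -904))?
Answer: 122959611997663/83488014 ≈ 1.4728e+6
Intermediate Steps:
p(I, S) = -19*I
1472640 + (-2147288/1653228 - 1096998/p(404, -904)) = 1472640 + (-2147288/1653228 - 1096998/((-19*404))) = 1472640 + (-2147288*1/1653228 - 1096998/(-7676)) = 1472640 + (-536822/413307 - 1096998*(-1/7676)) = 1472640 + (-536822/413307 + 548499/3838) = 1472640 + 11823060703/83488014 = 122959611997663/83488014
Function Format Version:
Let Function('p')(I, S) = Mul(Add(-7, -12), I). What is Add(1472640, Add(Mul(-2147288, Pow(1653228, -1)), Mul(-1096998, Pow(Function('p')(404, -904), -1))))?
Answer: Rational(122959611997663, 83488014) ≈ 1.4728e+6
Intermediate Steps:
Function('p')(I, S) = Mul(-19, I)
Add(1472640, Add(Mul(-2147288, Pow(1653228, -1)), Mul(-1096998, Pow(Function('p')(404, -904), -1)))) = Add(1472640, Add(Mul(-2147288, Pow(1653228, -1)), Mul(-1096998, Pow(Mul(-19, 404), -1)))) = Add(1472640, Add(Mul(-2147288, Rational(1, 1653228)), Mul(-1096998, Pow(-7676, -1)))) = Add(1472640, Add(Rational(-536822, 413307), Mul(-1096998, Rational(-1, 7676)))) = Add(1472640, Add(Rational(-536822, 413307), Rational(548499, 3838))) = Add(1472640, Rational(11823060703, 83488014)) = Rational(122959611997663, 83488014)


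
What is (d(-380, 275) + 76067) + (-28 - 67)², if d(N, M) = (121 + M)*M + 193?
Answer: 194185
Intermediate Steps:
d(N, M) = 193 + M*(121 + M) (d(N, M) = M*(121 + M) + 193 = 193 + M*(121 + M))
(d(-380, 275) + 76067) + (-28 - 67)² = ((193 + 275² + 121*275) + 76067) + (-28 - 67)² = ((193 + 75625 + 33275) + 76067) + (-95)² = (109093 + 76067) + 9025 = 185160 + 9025 = 194185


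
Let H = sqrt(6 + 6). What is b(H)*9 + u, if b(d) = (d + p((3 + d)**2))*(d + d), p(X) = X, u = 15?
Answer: 1527 + 756*sqrt(3) ≈ 2836.4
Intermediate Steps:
H = 2*sqrt(3) (H = sqrt(12) = 2*sqrt(3) ≈ 3.4641)
b(d) = 2*d*(d + (3 + d)**2) (b(d) = (d + (3 + d)**2)*(d + d) = (d + (3 + d)**2)*(2*d) = 2*d*(d + (3 + d)**2))
b(H)*9 + u = (2*(2*sqrt(3))*(2*sqrt(3) + (3 + 2*sqrt(3))**2))*9 + 15 = (2*(2*sqrt(3))*((3 + 2*sqrt(3))**2 + 2*sqrt(3)))*9 + 15 = (4*sqrt(3)*((3 + 2*sqrt(3))**2 + 2*sqrt(3)))*9 + 15 = 36*sqrt(3)*((3 + 2*sqrt(3))**2 + 2*sqrt(3)) + 15 = 15 + 36*sqrt(3)*((3 + 2*sqrt(3))**2 + 2*sqrt(3))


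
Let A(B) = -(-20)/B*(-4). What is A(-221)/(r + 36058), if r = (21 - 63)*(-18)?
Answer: 40/4067947 ≈ 9.8330e-6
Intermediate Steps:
A(B) = -80/B (A(B) = (20/B)*(-4) = -80/B)
r = 756 (r = -42*(-18) = 756)
A(-221)/(r + 36058) = (-80/(-221))/(756 + 36058) = -80*(-1/221)/36814 = (80/221)*(1/36814) = 40/4067947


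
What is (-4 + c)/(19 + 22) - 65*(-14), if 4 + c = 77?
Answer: 37379/41 ≈ 911.68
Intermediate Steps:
c = 73 (c = -4 + 77 = 73)
(-4 + c)/(19 + 22) - 65*(-14) = (-4 + 73)/(19 + 22) - 65*(-14) = 69/41 + 910 = 37379/41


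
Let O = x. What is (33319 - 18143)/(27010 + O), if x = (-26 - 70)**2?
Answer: 7588/18113 ≈ 0.41893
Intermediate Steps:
x = 9216 (x = (-96)**2 = 9216)
O = 9216
(33319 - 18143)/(27010 + O) = (33319 - 18143)/(27010 + 9216) = 15176/36226 = 15176*(1/36226) = 7588/18113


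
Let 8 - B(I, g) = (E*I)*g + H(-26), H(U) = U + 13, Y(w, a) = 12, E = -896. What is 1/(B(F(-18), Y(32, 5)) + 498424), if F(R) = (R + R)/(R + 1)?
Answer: 17/8860637 ≈ 1.9186e-6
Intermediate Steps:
H(U) = 13 + U
F(R) = 2*R/(1 + R) (F(R) = (2*R)/(1 + R) = 2*R/(1 + R))
B(I, g) = 21 + 896*I*g (B(I, g) = 8 - ((-896*I)*g + (13 - 26)) = 8 - (-896*I*g - 13) = 8 - (-13 - 896*I*g) = 8 + (13 + 896*I*g) = 21 + 896*I*g)
1/(B(F(-18), Y(32, 5)) + 498424) = 1/((21 + 896*(2*(-18)/(1 - 18))*12) + 498424) = 1/((21 + 896*(2*(-18)/(-17))*12) + 498424) = 1/((21 + 896*(2*(-18)*(-1/17))*12) + 498424) = 1/((21 + 896*(36/17)*12) + 498424) = 1/((21 + 387072/17) + 498424) = 1/(387429/17 + 498424) = 1/(8860637/17) = 17/8860637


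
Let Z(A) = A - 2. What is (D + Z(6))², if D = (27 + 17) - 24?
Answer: 576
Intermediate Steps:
D = 20 (D = 44 - 24 = 20)
Z(A) = -2 + A
(D + Z(6))² = (20 + (-2 + 6))² = (20 + 4)² = 24² = 576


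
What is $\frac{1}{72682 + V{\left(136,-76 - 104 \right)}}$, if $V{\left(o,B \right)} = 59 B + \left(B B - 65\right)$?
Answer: $\frac{1}{94397} \approx 1.0594 \cdot 10^{-5}$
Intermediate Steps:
$V{\left(o,B \right)} = -65 + B^{2} + 59 B$ ($V{\left(o,B \right)} = 59 B + \left(B^{2} - 65\right) = 59 B + \left(-65 + B^{2}\right) = -65 + B^{2} + 59 B$)
$\frac{1}{72682 + V{\left(136,-76 - 104 \right)}} = \frac{1}{72682 + \left(-65 + \left(-76 - 104\right)^{2} + 59 \left(-76 - 104\right)\right)} = \frac{1}{72682 + \left(-65 + \left(-180\right)^{2} + 59 \left(-180\right)\right)} = \frac{1}{72682 - -21715} = \frac{1}{72682 + 21715} = \frac{1}{94397}$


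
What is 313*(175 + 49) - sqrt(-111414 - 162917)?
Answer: 70112 - I*sqrt(274331) ≈ 70112.0 - 523.77*I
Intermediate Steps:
313*(175 + 49) - sqrt(-111414 - 162917) = 313*224 - sqrt(-274331) = 70112 - I*sqrt(274331)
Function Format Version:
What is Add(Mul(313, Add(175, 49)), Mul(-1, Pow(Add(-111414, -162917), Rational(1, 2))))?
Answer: Add(70112, Mul(-1, I, Pow(274331, Rational(1, 2)))) ≈ Add(70112., Mul(-523.77, I))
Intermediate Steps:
Add(Mul(313, Add(175, 49)), Mul(-1, Pow(Add(-111414, -162917), Rational(1, 2)))) = Add(Mul(313, 224), Mul(-1, Pow(-274331, Rational(1, 2)))) = Add(70112, Mul(-1, Mul(I, Pow(274331, Rational(1, 2))))) = Add(70112, Mul(-1, I, Pow(274331, Rational(1, 2))))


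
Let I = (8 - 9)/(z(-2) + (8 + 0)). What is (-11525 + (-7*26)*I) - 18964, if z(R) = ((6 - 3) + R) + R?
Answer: -30463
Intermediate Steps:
z(R) = 3 + 2*R (z(R) = (3 + R) + R = 3 + 2*R)
I = -⅐ (I = (8 - 9)/((3 + 2*(-2)) + (8 + 0)) = -1/((3 - 4) + 8) = -1/(-1 + 8) = -1/7 = -1*⅐ = -⅐ ≈ -0.14286)
(-11525 + (-7*26)*I) - 18964 = (-11525 - 7*26*(-⅐)) - 18964 = (-11525 - 182*(-⅐)) - 18964 = (-11525 + 26) - 18964 = -11499 - 18964 = -30463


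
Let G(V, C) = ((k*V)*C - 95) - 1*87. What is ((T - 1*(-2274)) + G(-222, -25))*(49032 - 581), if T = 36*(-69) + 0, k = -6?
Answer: -1632411092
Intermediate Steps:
T = -2484 (T = -2484 + 0 = -2484)
G(V, C) = -182 - 6*C*V (G(V, C) = ((-6*V)*C - 95) - 1*87 = (-6*C*V - 95) - 87 = (-95 - 6*C*V) - 87 = -182 - 6*C*V)
((T - 1*(-2274)) + G(-222, -25))*(49032 - 581) = ((-2484 - 1*(-2274)) + (-182 - 6*(-25)*(-222)))*(49032 - 581) = ((-2484 + 2274) + (-182 - 33300))*48451 = (-210 - 33482)*48451 = -33692*48451 = -1632411092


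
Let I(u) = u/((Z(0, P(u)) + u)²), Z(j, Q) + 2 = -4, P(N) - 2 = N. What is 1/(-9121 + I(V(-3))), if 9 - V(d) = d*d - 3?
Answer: -3/27362 ≈ -0.00010964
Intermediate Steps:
P(N) = 2 + N
Z(j, Q) = -6 (Z(j, Q) = -2 - 4 = -6)
V(d) = 12 - d² (V(d) = 9 - (d*d - 3) = 9 - (d² - 3) = 9 - (-3 + d²) = 9 + (3 - d²) = 12 - d²)
I(u) = u/(-6 + u)² (I(u) = u/((-6 + u)²) = u/(-6 + u)²)
1/(-9121 + I(V(-3))) = 1/(-9121 + (12 - 1*(-3)²)/(-6 + (12 - 1*(-3)²))²) = 1/(-9121 + (12 - 1*9)/(-6 + (12 - 1*9))²) = 1/(-9121 + (12 - 9)/(-6 + (12 - 9))²) = 1/(-9121 + 3/(-6 + 3)²) = 1/(-9121 + 3/(-3)²) = 1/(-9121 + 3*(⅑)) = 1/(-9121 + ⅓) = 1/(-27362/3) = -3/27362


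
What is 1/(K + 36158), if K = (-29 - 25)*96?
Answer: 1/30974 ≈ 3.2285e-5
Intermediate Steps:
K = -5184 (K = -54*96 = -5184)
1/(K + 36158) = 1/(-5184 + 36158) = 1/30974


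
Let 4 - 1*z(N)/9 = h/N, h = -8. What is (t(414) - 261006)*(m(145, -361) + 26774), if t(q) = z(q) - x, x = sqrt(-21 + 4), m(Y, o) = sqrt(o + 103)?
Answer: -(26774 + I*sqrt(258))*(6002306 + 23*I*sqrt(17))/23 ≈ -6.9872e+9 - 4.3022e+6*I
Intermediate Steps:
z(N) = 36 + 72/N (z(N) = 36 - (-72)/N = 36 + 72/N)
m(Y, o) = sqrt(103 + o)
x = I*sqrt(17) (x = sqrt(-17) = I*sqrt(17) ≈ 4.1231*I)
t(q) = 36 + 72/q - I*sqrt(17) (t(q) = (36 + 72/q) - I*sqrt(17) = 36 + 72/q - I*sqrt(17))
(t(414) - 261006)*(m(145, -361) + 26774) = ((36 + 72/414 - I*sqrt(17)) - 261006)*(sqrt(103 - 361) + 26774) = ((36 + 72*(1/414) - I*sqrt(17)) - 261006)*(sqrt(-258) + 26774) = ((36 + 4/23 - I*sqrt(17)) - 261006)*(I*sqrt(258) + 26774) = ((832/23 - I*sqrt(17)) - 261006)*(26774 + I*sqrt(258)) = (-6002306/23 - I*sqrt(17))*(26774 + I*sqrt(258)) = (26774 + I*sqrt(258))*(-6002306/23 - I*sqrt(17))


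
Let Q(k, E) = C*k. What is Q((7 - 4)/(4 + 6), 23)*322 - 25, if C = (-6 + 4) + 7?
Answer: 458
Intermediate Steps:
C = 5 (C = -2 + 7 = 5)
Q(k, E) = 5*k
Q((7 - 4)/(4 + 6), 23)*322 - 25 = (5*((7 - 4)/(4 + 6)))*322 - 25 = (5*(3/10))*322 - 25 = (3/2)*322 - 25 = 483 - 25 = 458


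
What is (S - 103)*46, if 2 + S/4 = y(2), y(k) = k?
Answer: -4738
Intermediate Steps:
S = 0 (S = -8 + 4*2 = -8 + 8 = 0)
(S - 103)*46 = (0 - 103)*46 = -103*46 = -4738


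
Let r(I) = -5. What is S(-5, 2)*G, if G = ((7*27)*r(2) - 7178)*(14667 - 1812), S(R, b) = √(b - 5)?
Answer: -104421165*I*√3 ≈ -1.8086e+8*I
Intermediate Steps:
S(R, b) = √(-5 + b)
G = -104421165 (G = ((7*27)*(-5) - 7178)*(14667 - 1812) = (189*(-5) - 7178)*12855 = (-945 - 7178)*12855 = -8123*12855 = -104421165)
S(-5, 2)*G = √(-5 + 2)*(-104421165) = √(-3)*(-104421165) = (I*√3)*(-104421165) = -104421165*I*√3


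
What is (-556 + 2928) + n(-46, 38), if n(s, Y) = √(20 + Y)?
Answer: 2372 + √58 ≈ 2379.6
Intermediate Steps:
(-556 + 2928) + n(-46, 38) = (-556 + 2928) + √(20 + 38) = 2372 + √58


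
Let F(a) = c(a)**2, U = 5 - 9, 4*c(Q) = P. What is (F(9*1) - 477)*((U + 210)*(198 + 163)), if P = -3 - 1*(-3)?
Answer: -35472582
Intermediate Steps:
P = 0 (P = -3 + 3 = 0)
c(Q) = 0 (c(Q) = (1/4)*0 = 0)
U = -4
F(a) = 0 (F(a) = 0**2 = 0)
(F(9*1) - 477)*((U + 210)*(198 + 163)) = (0 - 477)*((-4 + 210)*(198 + 163)) = -98262*361 = -477*74366 = -35472582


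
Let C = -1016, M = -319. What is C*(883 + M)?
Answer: -573024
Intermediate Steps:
C*(883 + M) = -1016*(883 - 319) = -1016*564 = -573024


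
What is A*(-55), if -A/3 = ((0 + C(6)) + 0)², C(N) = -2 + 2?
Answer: 0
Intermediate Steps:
C(N) = 0
A = 0 (A = -3*((0 + 0) + 0)² = -3*(0 + 0)² = -3*0² = -3*0 = 0)
A*(-55) = 0*(-55) = 0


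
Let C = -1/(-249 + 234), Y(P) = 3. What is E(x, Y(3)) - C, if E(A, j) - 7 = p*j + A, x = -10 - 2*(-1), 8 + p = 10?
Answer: 74/15 ≈ 4.9333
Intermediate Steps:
p = 2 (p = -8 + 10 = 2)
x = -8 (x = -10 + 2 = -8)
E(A, j) = 7 + A + 2*j (E(A, j) = 7 + (2*j + A) = 7 + (A + 2*j) = 7 + A + 2*j)
C = 1/15 (C = -1/(-15) = -1*(-1/15) = 1/15 ≈ 0.066667)
E(x, Y(3)) - C = (7 - 8 + 2*3) - 1*1/15 = (7 - 8 + 6) - 1/15 = 5 - 1/15 = 74/15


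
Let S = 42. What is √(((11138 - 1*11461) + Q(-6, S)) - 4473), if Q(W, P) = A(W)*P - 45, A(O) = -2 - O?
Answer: I*√4673 ≈ 68.359*I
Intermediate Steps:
Q(W, P) = -45 + P*(-2 - W) (Q(W, P) = (-2 - W)*P - 45 = P*(-2 - W) - 45 = -45 + P*(-2 - W))
√(((11138 - 1*11461) + Q(-6, S)) - 4473) = √(((11138 - 1*11461) + (-45 - 1*42*(2 - 6))) - 4473) = √(((11138 - 11461) + (-45 - 1*42*(-4))) - 4473) = √((-323 + (-45 + 168)) - 4473) = √((-323 + 123) - 4473) = √(-200 - 4473) = √(-4673) = I*√4673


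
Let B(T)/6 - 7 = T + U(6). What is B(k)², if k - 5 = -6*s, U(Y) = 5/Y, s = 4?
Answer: 4489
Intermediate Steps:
k = -19 (k = 5 - 6*4 = 5 - 24 = -19)
B(T) = 47 + 6*T (B(T) = 42 + 6*(T + 5/6) = 42 + 6*(T + 5*(⅙)) = 42 + 6*(T + ⅚) = 42 + 6*(⅚ + T) = 42 + (5 + 6*T) = 47 + 6*T)
B(k)² = (47 + 6*(-19))² = (47 - 114)² = (-67)² = 4489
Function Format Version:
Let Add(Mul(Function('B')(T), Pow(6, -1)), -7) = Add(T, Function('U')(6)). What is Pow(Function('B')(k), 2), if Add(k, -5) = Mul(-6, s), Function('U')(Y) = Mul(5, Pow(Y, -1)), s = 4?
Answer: 4489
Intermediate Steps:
k = -19 (k = Add(5, Mul(-6, 4)) = Add(5, -24) = -19)
Function('B')(T) = Add(47, Mul(6, T)) (Function('B')(T) = Add(42, Mul(6, Add(T, Mul(5, Pow(6, -1))))) = Add(42, Mul(6, Add(T, Mul(5, Rational(1, 6))))) = Add(42, Mul(6, Add(T, Rational(5, 6)))) = Add(42, Mul(6, Add(Rational(5, 6), T))) = Add(42, Add(5, Mul(6, T))) = Add(47, Mul(6, T)))
Pow(Function('B')(k), 2) = Pow(Add(47, Mul(6, -19)), 2) = Pow(Add(47, -114), 2) = Pow(-67, 2) = 4489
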